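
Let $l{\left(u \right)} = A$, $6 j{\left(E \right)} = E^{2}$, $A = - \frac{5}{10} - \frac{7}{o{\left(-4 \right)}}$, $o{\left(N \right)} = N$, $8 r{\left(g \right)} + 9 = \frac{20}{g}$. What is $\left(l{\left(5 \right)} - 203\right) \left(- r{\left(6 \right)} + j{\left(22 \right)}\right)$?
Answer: $- \frac{525357}{32} \approx -16417.0$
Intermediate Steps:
$r{\left(g \right)} = - \frac{9}{8} + \frac{5}{2 g}$ ($r{\left(g \right)} = - \frac{9}{8} + \frac{20 \frac{1}{g}}{8} = - \frac{9}{8} + \frac{5}{2 g}$)
$A = \frac{5}{4}$ ($A = - \frac{5}{10} - \frac{7}{-4} = \left(-5\right) \frac{1}{10} - - \frac{7}{4} = - \frac{1}{2} + \frac{7}{4} = \frac{5}{4} \approx 1.25$)
$j{\left(E \right)} = \frac{E^{2}}{6}$
$l{\left(u \right)} = \frac{5}{4}$
$\left(l{\left(5 \right)} - 203\right) \left(- r{\left(6 \right)} + j{\left(22 \right)}\right) = \left(\frac{5}{4} - 203\right) \left(- \frac{20 - 54}{8 \cdot 6} + \frac{22^{2}}{6}\right) = - \frac{807 \left(- \frac{20 - 54}{8 \cdot 6} + \frac{1}{6} \cdot 484\right)}{4} = - \frac{807 \left(- \frac{-34}{8 \cdot 6} + \frac{242}{3}\right)}{4} = - \frac{807 \left(\left(-1\right) \left(- \frac{17}{24}\right) + \frac{242}{3}\right)}{4} = - \frac{807 \left(\frac{17}{24} + \frac{242}{3}\right)}{4} = \left(- \frac{807}{4}\right) \frac{651}{8} = - \frac{525357}{32}$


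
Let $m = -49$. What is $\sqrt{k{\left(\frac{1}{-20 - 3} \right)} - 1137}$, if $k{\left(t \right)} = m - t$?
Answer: $\frac{i \sqrt{627371}}{23} \approx 34.438 i$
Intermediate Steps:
$k{\left(t \right)} = -49 - t$
$\sqrt{k{\left(\frac{1}{-20 - 3} \right)} - 1137} = \sqrt{\left(-49 - \frac{1}{-20 - 3}\right) - 1137} = \sqrt{\left(-49 - \frac{1}{-23}\right) - 1137} = \sqrt{\left(-49 - - \frac{1}{23}\right) - 1137} = \sqrt{\left(-49 + \frac{1}{23}\right) - 1137} = \sqrt{- \frac{1126}{23} - 1137} = \sqrt{- \frac{27277}{23}} = \frac{i \sqrt{627371}}{23}$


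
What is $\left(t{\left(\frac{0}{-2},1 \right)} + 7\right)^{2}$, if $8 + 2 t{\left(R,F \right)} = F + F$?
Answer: $16$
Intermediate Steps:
$t{\left(R,F \right)} = -4 + F$ ($t{\left(R,F \right)} = -4 + \frac{F + F}{2} = -4 + \frac{2 F}{2} = -4 + F$)
$\left(t{\left(\frac{0}{-2},1 \right)} + 7\right)^{2} = \left(\left(-4 + 1\right) + 7\right)^{2} = \left(-3 + 7\right)^{2} = 4^{2} = 16$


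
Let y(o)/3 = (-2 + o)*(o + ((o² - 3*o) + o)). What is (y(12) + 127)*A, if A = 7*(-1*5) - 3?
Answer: -155306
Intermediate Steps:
A = -38 (A = 7*(-5) - 3 = -35 - 3 = -38)
y(o) = 3*(-2 + o)*(o² - o) (y(o) = 3*((-2 + o)*(o + ((o² - 3*o) + o))) = 3*((-2 + o)*(o + (o² - 2*o))) = 3*((-2 + o)*(o² - o)) = 3*(-2 + o)*(o² - o))
(y(12) + 127)*A = (3*12*(2 + 12² - 3*12) + 127)*(-38) = (3*12*(2 + 144 - 36) + 127)*(-38) = (3*12*110 + 127)*(-38) = (3960 + 127)*(-38) = 4087*(-38) = -155306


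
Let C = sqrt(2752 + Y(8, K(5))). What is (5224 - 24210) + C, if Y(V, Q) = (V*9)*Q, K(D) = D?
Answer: -18986 + 2*sqrt(778) ≈ -18930.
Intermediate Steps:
Y(V, Q) = 9*Q*V (Y(V, Q) = (9*V)*Q = 9*Q*V)
C = 2*sqrt(778) (C = sqrt(2752 + 9*5*8) = sqrt(2752 + 360) = sqrt(3112) = 2*sqrt(778) ≈ 55.785)
(5224 - 24210) + C = (5224 - 24210) + 2*sqrt(778) = -18986 + 2*sqrt(778)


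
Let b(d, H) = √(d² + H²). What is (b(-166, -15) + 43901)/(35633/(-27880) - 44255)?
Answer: -1223959880/1233865033 - 27880*√27781/1233865033 ≈ -0.99574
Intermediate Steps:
b(d, H) = √(H² + d²)
(b(-166, -15) + 43901)/(35633/(-27880) - 44255) = (√((-15)² + (-166)²) + 43901)/(35633/(-27880) - 44255) = (√(225 + 27556) + 43901)/(35633*(-1/27880) - 44255) = (√27781 + 43901)/(-35633/27880 - 44255) = (43901 + √27781)/(-1233865033/27880) = (43901 + √27781)*(-27880/1233865033) = -1223959880/1233865033 - 27880*√27781/1233865033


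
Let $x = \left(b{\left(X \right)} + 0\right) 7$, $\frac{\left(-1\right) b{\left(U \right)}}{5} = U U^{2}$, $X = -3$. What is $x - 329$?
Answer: $616$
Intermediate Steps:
$b{\left(U \right)} = - 5 U^{3}$ ($b{\left(U \right)} = - 5 U U^{2} = - 5 U^{3}$)
$x = 945$ ($x = \left(- 5 \left(-3\right)^{3} + 0\right) 7 = \left(\left(-5\right) \left(-27\right) + 0\right) 7 = \left(135 + 0\right) 7 = 135 \cdot 7 = 945$)
$x - 329 = 945 - 329 = 616$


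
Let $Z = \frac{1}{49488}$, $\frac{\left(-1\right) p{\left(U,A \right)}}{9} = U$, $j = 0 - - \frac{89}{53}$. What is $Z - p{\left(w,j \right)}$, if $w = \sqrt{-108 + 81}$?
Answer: $\frac{1}{49488} + 27 i \sqrt{3} \approx 2.0207 \cdot 10^{-5} + 46.765 i$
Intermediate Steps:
$j = \frac{89}{53}$ ($j = 0 - \left(-89\right) \frac{1}{53} = 0 - - \frac{89}{53} = 0 + \frac{89}{53} = \frac{89}{53} \approx 1.6792$)
$w = 3 i \sqrt{3}$ ($w = \sqrt{-27} = 3 i \sqrt{3} \approx 5.1962 i$)
$p{\left(U,A \right)} = - 9 U$
$Z = \frac{1}{49488} \approx 2.0207 \cdot 10^{-5}$
$Z - p{\left(w,j \right)} = \frac{1}{49488} - - 9 \cdot 3 i \sqrt{3} = \frac{1}{49488} - - 27 i \sqrt{3} = \frac{1}{49488} + 27 i \sqrt{3}$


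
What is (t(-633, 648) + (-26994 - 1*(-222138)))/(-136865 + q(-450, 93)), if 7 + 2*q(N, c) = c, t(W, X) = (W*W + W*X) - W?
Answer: -93141/68411 ≈ -1.3615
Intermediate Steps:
t(W, X) = W² - W + W*X (t(W, X) = (W² + W*X) - W = W² - W + W*X)
q(N, c) = -7/2 + c/2
(t(-633, 648) + (-26994 - 1*(-222138)))/(-136865 + q(-450, 93)) = (-633*(-1 - 633 + 648) + (-26994 - 1*(-222138)))/(-136865 + (-7/2 + (½)*93)) = (-633*14 + (-26994 + 222138))/(-136865 + (-7/2 + 93/2)) = (-8862 + 195144)/(-136865 + 43) = 186282/(-136822) = 186282*(-1/136822) = -93141/68411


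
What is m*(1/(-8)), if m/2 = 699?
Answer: -699/4 ≈ -174.75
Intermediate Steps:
m = 1398 (m = 2*699 = 1398)
m*(1/(-8)) = 1398*(1/(-8)) = 1398*(1*(-⅛)) = 1398*(-⅛) = -699/4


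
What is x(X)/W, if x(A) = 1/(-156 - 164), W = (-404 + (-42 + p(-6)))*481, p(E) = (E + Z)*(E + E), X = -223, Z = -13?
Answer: 1/33554560 ≈ 2.9802e-8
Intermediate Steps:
p(E) = 2*E*(-13 + E) (p(E) = (E - 13)*(E + E) = (-13 + E)*(2*E) = 2*E*(-13 + E))
W = -104858 (W = (-404 + (-42 + 2*(-6)*(-13 - 6)))*481 = (-404 + (-42 + 2*(-6)*(-19)))*481 = (-404 + (-42 + 228))*481 = (-404 + 186)*481 = -218*481 = -104858)
x(A) = -1/320 (x(A) = 1/(-320) = -1/320)
x(X)/W = -1/320/(-104858) = -1/320*(-1/104858) = 1/33554560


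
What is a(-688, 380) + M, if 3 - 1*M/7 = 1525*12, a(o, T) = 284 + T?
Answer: -127415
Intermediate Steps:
M = -128079 (M = 21 - 10675*12 = 21 - 7*18300 = 21 - 128100 = -128079)
a(-688, 380) + M = (284 + 380) - 128079 = 664 - 128079 = -127415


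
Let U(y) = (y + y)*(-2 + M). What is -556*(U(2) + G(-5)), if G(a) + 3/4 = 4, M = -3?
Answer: 9313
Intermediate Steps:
G(a) = 13/4 (G(a) = -¾ + 4 = 13/4)
U(y) = -10*y (U(y) = (y + y)*(-2 - 3) = (2*y)*(-5) = -10*y)
-556*(U(2) + G(-5)) = -556*(-10*2 + 13/4) = -556*(-20 + 13/4) = -556*(-67/4) = 9313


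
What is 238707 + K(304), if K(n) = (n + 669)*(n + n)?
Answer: 830291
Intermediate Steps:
K(n) = 2*n*(669 + n) (K(n) = (669 + n)*(2*n) = 2*n*(669 + n))
238707 + K(304) = 238707 + 2*304*(669 + 304) = 238707 + 2*304*973 = 238707 + 591584 = 830291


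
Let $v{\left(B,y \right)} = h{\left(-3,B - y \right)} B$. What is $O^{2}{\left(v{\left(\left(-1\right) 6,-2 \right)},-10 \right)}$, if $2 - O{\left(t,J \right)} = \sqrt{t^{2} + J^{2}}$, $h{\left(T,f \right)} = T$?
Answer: $428 - 8 \sqrt{106} \approx 345.63$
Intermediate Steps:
$v{\left(B,y \right)} = - 3 B$
$O{\left(t,J \right)} = 2 - \sqrt{J^{2} + t^{2}}$ ($O{\left(t,J \right)} = 2 - \sqrt{t^{2} + J^{2}} = 2 - \sqrt{J^{2} + t^{2}}$)
$O^{2}{\left(v{\left(\left(-1\right) 6,-2 \right)},-10 \right)} = \left(2 - \sqrt{\left(-10\right)^{2} + \left(- 3 \left(\left(-1\right) 6\right)\right)^{2}}\right)^{2} = \left(2 - \sqrt{100 + \left(\left(-3\right) \left(-6\right)\right)^{2}}\right)^{2} = \left(2 - \sqrt{100 + 18^{2}}\right)^{2} = \left(2 - \sqrt{100 + 324}\right)^{2} = \left(2 - \sqrt{424}\right)^{2} = \left(2 - 2 \sqrt{106}\right)^{2}$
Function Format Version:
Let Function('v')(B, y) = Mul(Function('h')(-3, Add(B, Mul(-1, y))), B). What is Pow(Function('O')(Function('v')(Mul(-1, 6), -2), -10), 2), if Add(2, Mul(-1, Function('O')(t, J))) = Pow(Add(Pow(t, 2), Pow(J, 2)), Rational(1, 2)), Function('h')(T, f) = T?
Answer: Add(428, Mul(-8, Pow(106, Rational(1, 2)))) ≈ 345.63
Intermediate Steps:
Function('v')(B, y) = Mul(-3, B)
Function('O')(t, J) = Add(2, Mul(-1, Pow(Add(Pow(J, 2), Pow(t, 2)), Rational(1, 2)))) (Function('O')(t, J) = Add(2, Mul(-1, Pow(Add(Pow(t, 2), Pow(J, 2)), Rational(1, 2)))) = Add(2, Mul(-1, Pow(Add(Pow(J, 2), Pow(t, 2)), Rational(1, 2)))))
Pow(Function('O')(Function('v')(Mul(-1, 6), -2), -10), 2) = Pow(Add(2, Mul(-1, Pow(Add(Pow(-10, 2), Pow(Mul(-3, Mul(-1, 6)), 2)), Rational(1, 2)))), 2) = Pow(Add(2, Mul(-1, Pow(Add(100, Pow(Mul(-3, -6), 2)), Rational(1, 2)))), 2) = Pow(Add(2, Mul(-1, Pow(Add(100, Pow(18, 2)), Rational(1, 2)))), 2) = Pow(Add(2, Mul(-1, Pow(Add(100, 324), Rational(1, 2)))), 2) = Pow(Add(2, Mul(-1, Pow(424, Rational(1, 2)))), 2) = Pow(Add(2, Mul(-1, Mul(2, Pow(106, Rational(1, 2))))), 2) = Pow(Add(2, Mul(-2, Pow(106, Rational(1, 2)))), 2)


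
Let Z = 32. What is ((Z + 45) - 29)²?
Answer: 2304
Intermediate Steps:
((Z + 45) - 29)² = ((32 + 45) - 29)² = (77 - 29)² = 48² = 2304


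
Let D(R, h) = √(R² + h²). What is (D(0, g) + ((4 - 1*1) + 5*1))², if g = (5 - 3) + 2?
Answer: 144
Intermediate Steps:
g = 4 (g = 2 + 2 = 4)
(D(0, g) + ((4 - 1*1) + 5*1))² = (√(0² + 4²) + ((4 - 1*1) + 5*1))² = (√(0 + 16) + ((4 - 1) + 5))² = (√16 + (3 + 5))² = (4 + 8)² = 12² = 144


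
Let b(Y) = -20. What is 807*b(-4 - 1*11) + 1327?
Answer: -14813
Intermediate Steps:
807*b(-4 - 1*11) + 1327 = 807*(-20) + 1327 = -16140 + 1327 = -14813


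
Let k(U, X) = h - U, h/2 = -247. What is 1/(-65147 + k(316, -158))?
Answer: -1/65957 ≈ -1.5161e-5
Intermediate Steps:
h = -494 (h = 2*(-247) = -494)
k(U, X) = -494 - U
1/(-65147 + k(316, -158)) = 1/(-65147 + (-494 - 1*316)) = 1/(-65147 + (-494 - 316)) = 1/(-65147 - 810) = 1/(-65957) = -1/65957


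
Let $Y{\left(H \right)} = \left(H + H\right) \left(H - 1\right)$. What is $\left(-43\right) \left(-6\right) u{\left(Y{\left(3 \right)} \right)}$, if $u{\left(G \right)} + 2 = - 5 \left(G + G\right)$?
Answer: $-31476$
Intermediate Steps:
$Y{\left(H \right)} = 2 H \left(-1 + H\right)$
$u{\left(G \right)} = -2 - 10 G$ ($u{\left(G \right)} = -2 - 5 \left(G + G\right) = -2 - 5 \cdot 2 G = -2 - 10 G$)
$\left(-43\right) \left(-6\right) u{\left(Y{\left(3 \right)} \right)} = \left(-43\right) \left(-6\right) \left(-2 - 10 \cdot 2 \cdot 3 \left(-1 + 3\right)\right) = 258 \left(-2 - 10 \cdot 2 \cdot 3 \cdot 2\right) = 258 \left(-2 - 120\right) = 258 \left(-122\right) = -31476$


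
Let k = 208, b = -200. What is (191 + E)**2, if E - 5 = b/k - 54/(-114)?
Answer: 9328275889/244036 ≈ 38225.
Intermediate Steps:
E = 2229/494 (E = 5 + (-200/208 - 54/(-114)) = 5 + (-200*1/208 - 54*(-1/114)) = 5 + (-25/26 + 9/19) = 5 - 241/494 = 2229/494 ≈ 4.5121)
(191 + E)**2 = (191 + 2229/494)**2 = (96583/494)**2 = 9328275889/244036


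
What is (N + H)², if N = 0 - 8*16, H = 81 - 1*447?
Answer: 244036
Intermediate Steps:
H = -366 (H = 81 - 447 = -366)
N = -128 (N = 0 - 128 = -128)
(N + H)² = (-128 - 366)² = (-494)² = 244036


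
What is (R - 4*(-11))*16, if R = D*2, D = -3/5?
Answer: 3424/5 ≈ 684.80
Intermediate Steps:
D = -⅗ (D = -3*⅕ = -⅗ ≈ -0.60000)
R = -6/5 (R = -⅗*2 = -6/5 ≈ -1.2000)
(R - 4*(-11))*16 = (-6/5 - 4*(-11))*16 = (-6/5 + 44)*16 = (214/5)*16 = 3424/5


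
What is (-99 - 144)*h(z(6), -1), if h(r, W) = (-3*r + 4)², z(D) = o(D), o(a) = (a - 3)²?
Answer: -128547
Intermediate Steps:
o(a) = (-3 + a)²
z(D) = (-3 + D)²
h(r, W) = (4 - 3*r)²
(-99 - 144)*h(z(6), -1) = (-99 - 144)*(-4 + 3*(-3 + 6)²)² = -243*(-4 + 3*3²)² = -243*(-4 + 3*9)² = -243*(-4 + 27)² = -243*23² = -243*529 = -128547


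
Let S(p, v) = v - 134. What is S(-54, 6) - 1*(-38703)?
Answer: 38575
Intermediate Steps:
S(p, v) = -134 + v
S(-54, 6) - 1*(-38703) = (-134 + 6) - 1*(-38703) = -128 + 38703 = 38575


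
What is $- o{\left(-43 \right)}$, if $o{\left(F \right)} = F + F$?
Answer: $86$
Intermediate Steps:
$o{\left(F \right)} = 2 F$
$- o{\left(-43 \right)} = - 2 \left(-43\right) = \left(-1\right) \left(-86\right) = 86$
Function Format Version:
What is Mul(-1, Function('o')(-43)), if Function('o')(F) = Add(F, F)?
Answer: 86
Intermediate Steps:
Function('o')(F) = Mul(2, F)
Mul(-1, Function('o')(-43)) = Mul(-1, Mul(2, -43)) = Mul(-1, -86) = 86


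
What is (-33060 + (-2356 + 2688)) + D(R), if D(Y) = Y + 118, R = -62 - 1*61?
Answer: -32733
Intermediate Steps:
R = -123 (R = -62 - 61 = -123)
D(Y) = 118 + Y
(-33060 + (-2356 + 2688)) + D(R) = (-33060 + (-2356 + 2688)) + (118 - 123) = (-33060 + 332) - 5 = -32728 - 5 = -32733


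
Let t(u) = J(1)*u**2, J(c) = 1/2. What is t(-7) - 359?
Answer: -669/2 ≈ -334.50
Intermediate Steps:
J(c) = 1/2
t(u) = u**2/2
t(-7) - 359 = (1/2)*(-7)**2 - 359 = (1/2)*49 - 359 = 49/2 - 359 = -669/2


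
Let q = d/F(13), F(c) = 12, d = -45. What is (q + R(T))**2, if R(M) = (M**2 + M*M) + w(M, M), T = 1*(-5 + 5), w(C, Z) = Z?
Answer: 225/16 ≈ 14.063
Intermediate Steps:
T = 0 (T = 1*0 = 0)
R(M) = M + 2*M**2 (R(M) = (M**2 + M*M) + M = (M**2 + M**2) + M = 2*M**2 + M = M + 2*M**2)
q = -15/4 (q = -45/12 = -45*1/12 = -15/4 ≈ -3.7500)
(q + R(T))**2 = (-15/4 + 0*(1 + 2*0))**2 = (-15/4 + 0*(1 + 0))**2 = (-15/4 + 0*1)**2 = (-15/4 + 0)**2 = (-15/4)**2 = 225/16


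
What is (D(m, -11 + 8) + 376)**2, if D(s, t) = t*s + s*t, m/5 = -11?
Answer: 498436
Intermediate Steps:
m = -55 (m = 5*(-11) = -55)
D(s, t) = 2*s*t (D(s, t) = s*t + s*t = 2*s*t)
(D(m, -11 + 8) + 376)**2 = (2*(-55)*(-11 + 8) + 376)**2 = (2*(-55)*(-3) + 376)**2 = (330 + 376)**2 = 706**2 = 498436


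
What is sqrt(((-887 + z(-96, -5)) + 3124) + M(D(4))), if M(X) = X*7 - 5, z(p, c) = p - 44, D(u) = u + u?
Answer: 2*sqrt(537) ≈ 46.346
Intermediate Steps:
D(u) = 2*u
z(p, c) = -44 + p
M(X) = -5 + 7*X (M(X) = 7*X - 5 = -5 + 7*X)
sqrt(((-887 + z(-96, -5)) + 3124) + M(D(4))) = sqrt(((-887 + (-44 - 96)) + 3124) + (-5 + 7*(2*4))) = sqrt(((-887 - 140) + 3124) + (-5 + 7*8)) = sqrt((-1027 + 3124) + (-5 + 56)) = sqrt(2097 + 51) = sqrt(2148) = 2*sqrt(537)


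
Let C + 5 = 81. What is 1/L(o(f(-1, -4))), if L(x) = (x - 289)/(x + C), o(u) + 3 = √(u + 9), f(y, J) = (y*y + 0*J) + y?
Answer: -76/289 ≈ -0.26298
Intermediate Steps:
C = 76 (C = -5 + 81 = 76)
f(y, J) = y + y² (f(y, J) = (y² + 0) + y = y² + y = y + y²)
o(u) = -3 + √(9 + u) (o(u) = -3 + √(u + 9) = -3 + √(9 + u))
L(x) = (-289 + x)/(76 + x) (L(x) = (x - 289)/(x + 76) = (-289 + x)/(76 + x))
1/L(o(f(-1, -4))) = 1/((-289 + (-3 + √(9 - (1 - 1))))/(76 + (-3 + √(9 - (1 - 1))))) = 1/((-289 + (-3 + √(9 - 1*0)))/(76 + (-3 + √(9 - 1*0)))) = 1/((-289 + (-3 + √(9 + 0)))/(76 + (-3 + √(9 + 0)))) = 1/((-289 + (-3 + √9))/(76 + (-3 + √9))) = 1/((-289 + (-3 + 3))/(76 + (-3 + 3))) = 1/((-289 + 0)/(76 + 0)) = 1/(-289/76) = -76/289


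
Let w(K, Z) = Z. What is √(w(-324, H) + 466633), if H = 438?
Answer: √467071 ≈ 683.43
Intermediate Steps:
√(w(-324, H) + 466633) = √(438 + 466633) = √467071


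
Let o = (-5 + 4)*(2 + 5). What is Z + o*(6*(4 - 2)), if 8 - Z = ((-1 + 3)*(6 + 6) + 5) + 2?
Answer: -107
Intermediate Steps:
Z = -23 (Z = 8 - (((-1 + 3)*(6 + 6) + 5) + 2) = 8 - ((2*12 + 5) + 2) = 8 - ((24 + 5) + 2) = 8 - (29 + 2) = 8 - 1*31 = 8 - 31 = -23)
o = -7 (o = -1*7 = -7)
Z + o*(6*(4 - 2)) = -23 - 42*(4 - 2) = -23 - 42*2 = -23 - 7*12 = -23 - 84 = -107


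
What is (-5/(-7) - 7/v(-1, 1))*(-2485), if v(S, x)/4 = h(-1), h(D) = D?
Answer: -24495/4 ≈ -6123.8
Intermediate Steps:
v(S, x) = -4 (v(S, x) = 4*(-1) = -4)
(-5/(-7) - 7/v(-1, 1))*(-2485) = (-5/(-7) - 7/(-4))*(-2485) = (-5*(-⅐) - 7*(-¼))*(-2485) = (5/7 + 7/4)*(-2485) = (69/28)*(-2485) = -24495/4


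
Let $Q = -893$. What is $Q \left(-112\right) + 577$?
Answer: $100593$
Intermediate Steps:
$Q \left(-112\right) + 577 = \left(-893\right) \left(-112\right) + 577 = 100016 + 577 = 100593$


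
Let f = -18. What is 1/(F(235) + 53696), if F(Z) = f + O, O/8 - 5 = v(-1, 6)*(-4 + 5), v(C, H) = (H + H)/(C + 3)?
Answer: 1/53766 ≈ 1.8599e-5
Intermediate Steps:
v(C, H) = 2*H/(3 + C) (v(C, H) = (2*H)/(3 + C) = 2*H/(3 + C))
O = 88 (O = 40 + 8*((2*6/(3 - 1))*(-4 + 5)) = 40 + 8*((2*6/2)*1) = 40 + 8*((2*6*(1/2))*1) = 40 + 8*(6*1) = 40 + 8*6 = 40 + 48 = 88)
F(Z) = 70 (F(Z) = -18 + 88 = 70)
1/(F(235) + 53696) = 1/(70 + 53696) = 1/53766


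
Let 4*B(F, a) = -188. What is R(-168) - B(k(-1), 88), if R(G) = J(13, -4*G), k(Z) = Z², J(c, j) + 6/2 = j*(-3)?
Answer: -1972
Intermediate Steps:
J(c, j) = -3 - 3*j (J(c, j) = -3 + j*(-3) = -3 - 3*j)
B(F, a) = -47 (B(F, a) = (¼)*(-188) = -47)
R(G) = -3 + 12*G (R(G) = -3 - (-12)*G = -3 + 12*G)
R(-168) - B(k(-1), 88) = (-3 + 12*(-168)) - 1*(-47) = (-3 - 2016) + 47 = -2019 + 47 = -1972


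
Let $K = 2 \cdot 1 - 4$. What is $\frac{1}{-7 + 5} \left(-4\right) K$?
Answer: $-4$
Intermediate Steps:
$K = -2$ ($K = 2 - 4 = -2$)
$\frac{1}{-7 + 5} \left(-4\right) K = \frac{1}{-7 + 5} \left(-4\right) \left(-2\right) = \frac{1}{-2} \left(-4\right) \left(-2\right) = \left(- \frac{1}{2}\right) \left(-4\right) \left(-2\right) = 2 \left(-2\right) = -4$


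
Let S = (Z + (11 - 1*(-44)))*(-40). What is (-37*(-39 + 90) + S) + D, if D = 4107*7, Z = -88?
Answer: 28182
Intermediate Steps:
D = 28749
S = 1320 (S = (-88 + (11 - 1*(-44)))*(-40) = (-88 + (11 + 44))*(-40) = (-88 + 55)*(-40) = -33*(-40) = 1320)
(-37*(-39 + 90) + S) + D = (-37*(-39 + 90) + 1320) + 28749 = (-37*51 + 1320) + 28749 = (-1887 + 1320) + 28749 = -567 + 28749 = 28182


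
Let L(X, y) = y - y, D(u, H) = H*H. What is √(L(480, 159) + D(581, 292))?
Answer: 292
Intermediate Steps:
D(u, H) = H²
L(X, y) = 0
√(L(480, 159) + D(581, 292)) = √(0 + 292²) = √(0 + 85264) = √85264 = 292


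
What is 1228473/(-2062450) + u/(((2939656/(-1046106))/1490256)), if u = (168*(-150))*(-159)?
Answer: -1610377444028264227723161/757861689650 ≈ -2.1249e+12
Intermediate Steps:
u = 4006800 (u = -25200*(-159) = 4006800)
1228473/(-2062450) + u/(((2939656/(-1046106))/1490256)) = 1228473/(-2062450) + 4006800/(((2939656/(-1046106))/1490256)) = 1228473*(-1/2062450) + 4006800/(((2939656*(-1/1046106))*(1/1490256))) = -1228473/2062450 + 4006800/((-1469828/523053*1/1490256)) = -1228473/2062450 + 4006800/(-367457/194870717892) = -1228473/2062450 + 4006800*(-194870717892/367457) = -1228473/2062450 - 780807992449665600/367457 = -1610377444028264227723161/757861689650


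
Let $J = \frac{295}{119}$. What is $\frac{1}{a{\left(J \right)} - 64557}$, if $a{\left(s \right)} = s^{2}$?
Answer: $- \frac{14161}{914104652} \approx -1.5492 \cdot 10^{-5}$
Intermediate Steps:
$J = \frac{295}{119}$ ($J = 295 \cdot \frac{1}{119} = \frac{295}{119} \approx 2.479$)
$\frac{1}{a{\left(J \right)} - 64557} = \frac{1}{\left(\frac{295}{119}\right)^{2} - 64557} = \frac{1}{\frac{87025}{14161} - 64557} = \frac{1}{- \frac{914104652}{14161}} = - \frac{14161}{914104652}$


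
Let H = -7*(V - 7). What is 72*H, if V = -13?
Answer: 10080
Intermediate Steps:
H = 140 (H = -7*(-13 - 7) = -7*(-20) = 140)
72*H = 72*140 = 10080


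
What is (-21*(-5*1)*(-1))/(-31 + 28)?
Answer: 35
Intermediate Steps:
(-21*(-5*1)*(-1))/(-31 + 28) = -(-105)*(-1)/(-3) = -21*5*(-1/3) = -105*(-1/3) = 35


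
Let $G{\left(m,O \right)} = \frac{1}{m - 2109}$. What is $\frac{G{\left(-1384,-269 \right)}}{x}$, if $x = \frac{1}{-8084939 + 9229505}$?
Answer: $- \frac{1144566}{3493} \approx -327.67$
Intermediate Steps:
$G{\left(m,O \right)} = \frac{1}{-2109 + m}$
$x = \frac{1}{1144566} \approx 8.7369 \cdot 10^{-7}$
$\frac{G{\left(-1384,-269 \right)}}{x} = \frac{\frac{1}{\frac{1}{1144566}}}{-2109 - 1384} = \frac{1}{-3493} \cdot 1144566 = \left(- \frac{1}{3493}\right) 1144566 = - \frac{1144566}{3493}$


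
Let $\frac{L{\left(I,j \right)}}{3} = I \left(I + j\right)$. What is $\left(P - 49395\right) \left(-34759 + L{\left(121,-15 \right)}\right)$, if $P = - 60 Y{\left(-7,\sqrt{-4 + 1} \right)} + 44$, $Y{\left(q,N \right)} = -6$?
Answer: $-182197529$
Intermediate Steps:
$L{\left(I,j \right)} = 3 I \left(I + j\right)$
$P = 404$ ($P = \left(-60\right) \left(-6\right) + 44 = 360 + 44 = 404$)
$\left(P - 49395\right) \left(-34759 + L{\left(121,-15 \right)}\right) = \left(404 - 49395\right) \left(-34759 + 3 \cdot 121 \left(121 - 15\right)\right) = - 48991 \left(-34759 + 3 \cdot 121 \cdot 106\right) = - 48991 \left(-34759 + 38478\right) = \left(-48991\right) 3719 = -182197529$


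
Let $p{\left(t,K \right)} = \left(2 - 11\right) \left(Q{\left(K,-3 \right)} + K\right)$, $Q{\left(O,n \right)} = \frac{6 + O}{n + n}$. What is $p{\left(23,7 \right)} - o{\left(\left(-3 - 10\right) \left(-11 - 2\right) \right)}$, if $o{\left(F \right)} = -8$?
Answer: $- \frac{71}{2} \approx -35.5$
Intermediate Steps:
$Q{\left(O,n \right)} = \frac{6 + O}{2 n}$
$p{\left(t,K \right)} = 9 - \frac{15 K}{2}$ ($p{\left(t,K \right)} = \left(2 - 11\right) \left(\frac{6 + K}{2 \left(-3\right)} + K\right) = - 9 \left(\frac{1}{2} \left(- \frac{1}{3}\right) \left(6 + K\right) + K\right) = - 9 \left(\left(-1 - \frac{K}{6}\right) + K\right) = - 9 \left(-1 + \frac{5 K}{6}\right) = 9 - \frac{15 K}{2}$)
$p{\left(23,7 \right)} - o{\left(\left(-3 - 10\right) \left(-11 - 2\right) \right)} = \left(9 - \frac{105}{2}\right) - -8 = \left(9 - \frac{105}{2}\right) + 8 = - \frac{87}{2} + 8 = - \frac{71}{2}$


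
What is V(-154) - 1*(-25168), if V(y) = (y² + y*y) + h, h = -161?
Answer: 72439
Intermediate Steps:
V(y) = -161 + 2*y² (V(y) = (y² + y*y) - 161 = (y² + y²) - 161 = 2*y² - 161 = -161 + 2*y²)
V(-154) - 1*(-25168) = (-161 + 2*(-154)²) - 1*(-25168) = (-161 + 2*23716) + 25168 = (-161 + 47432) + 25168 = 47271 + 25168 = 72439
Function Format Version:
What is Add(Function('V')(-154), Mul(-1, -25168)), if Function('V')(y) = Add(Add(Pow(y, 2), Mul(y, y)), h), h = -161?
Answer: 72439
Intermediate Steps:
Function('V')(y) = Add(-161, Mul(2, Pow(y, 2))) (Function('V')(y) = Add(Add(Pow(y, 2), Mul(y, y)), -161) = Add(Add(Pow(y, 2), Pow(y, 2)), -161) = Add(Mul(2, Pow(y, 2)), -161) = Add(-161, Mul(2, Pow(y, 2))))
Add(Function('V')(-154), Mul(-1, -25168)) = Add(Add(-161, Mul(2, Pow(-154, 2))), Mul(-1, -25168)) = Add(Add(-161, Mul(2, 23716)), 25168) = Add(Add(-161, 47432), 25168) = Add(47271, 25168) = 72439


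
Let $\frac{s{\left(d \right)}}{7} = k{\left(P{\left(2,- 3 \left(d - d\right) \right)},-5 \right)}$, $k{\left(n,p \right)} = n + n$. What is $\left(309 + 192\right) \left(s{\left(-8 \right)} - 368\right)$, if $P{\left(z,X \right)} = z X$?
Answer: $-184368$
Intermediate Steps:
$P{\left(z,X \right)} = X z$
$k{\left(n,p \right)} = 2 n$
$s{\left(d \right)} = 0$ ($s{\left(d \right)} = 7 \cdot 2 - 3 \left(d - d\right) 2 = 7 \cdot 2 \left(-3\right) 0 \cdot 2 = 7 \cdot 2 \cdot 0 \cdot 2 = 7 \cdot 2 \cdot 0 = 7 \cdot 0 = 0$)
$\left(309 + 192\right) \left(s{\left(-8 \right)} - 368\right) = \left(309 + 192\right) \left(0 - 368\right) = 501 \left(-368\right) = -184368$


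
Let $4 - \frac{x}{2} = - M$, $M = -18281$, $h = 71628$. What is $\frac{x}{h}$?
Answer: $- \frac{18277}{35814} \approx -0.51033$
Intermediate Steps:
$x = -36554$ ($x = 8 - 2 \left(\left(-1\right) \left(-18281\right)\right) = 8 - 36562 = -36554$)
$\frac{x}{h} = - \frac{36554}{71628} = \left(-36554\right) \frac{1}{71628} = - \frac{18277}{35814}$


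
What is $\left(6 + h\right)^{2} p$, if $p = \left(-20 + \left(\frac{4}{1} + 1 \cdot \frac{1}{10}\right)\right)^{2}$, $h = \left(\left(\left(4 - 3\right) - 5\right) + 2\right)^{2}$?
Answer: $25281$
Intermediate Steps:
$h = 4$ ($h = \left(\left(1 - 5\right) + 2\right)^{2} = \left(-4 + 2\right)^{2} = \left(-2\right)^{2} = 4$)
$p = \frac{25281}{100}$ ($p = \left(-20 + \left(4 \cdot 1 + 1 \cdot \frac{1}{10}\right)\right)^{2} = \left(-20 + \left(4 + \frac{1}{10}\right)\right)^{2} = \left(-20 + \frac{41}{10}\right)^{2} = \left(- \frac{159}{10}\right)^{2} = \frac{25281}{100} \approx 252.81$)
$\left(6 + h\right)^{2} p = \left(6 + 4\right)^{2} \cdot \frac{25281}{100} = 10^{2} \cdot \frac{25281}{100} = 100 \cdot \frac{25281}{100} = 25281$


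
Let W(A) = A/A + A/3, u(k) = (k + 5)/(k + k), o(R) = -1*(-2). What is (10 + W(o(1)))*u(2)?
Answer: 245/12 ≈ 20.417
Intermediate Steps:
o(R) = 2
u(k) = (5 + k)/(2*k) (u(k) = (5 + k)/((2*k)) = (5 + k)*(1/(2*k)) = (5 + k)/(2*k))
W(A) = 1 + A/3 (W(A) = 1 + A*(1/3) = 1 + A/3)
(10 + W(o(1)))*u(2) = (10 + (1 + (1/3)*2))*((1/2)*(5 + 2)/2) = (10 + (1 + 2/3))*((1/2)*(1/2)*7) = (10 + 5/3)*(7/4) = (35/3)*(7/4) = 245/12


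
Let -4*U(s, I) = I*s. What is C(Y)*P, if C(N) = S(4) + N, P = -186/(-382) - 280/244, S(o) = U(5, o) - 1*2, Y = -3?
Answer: 76970/11651 ≈ 6.6063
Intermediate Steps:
U(s, I) = -I*s/4
S(o) = -2 - 5*o/4 (S(o) = -¼*o*5 - 1*2 = -5*o/4 - 2 = -2 - 5*o/4)
P = -7697/11651 (P = -186*(-1/382) - 280*1/244 = 93/191 - 70/61 = -7697/11651 ≈ -0.66063)
C(N) = -7 + N (C(N) = (-2 - 5/4*4) + N = (-2 - 5) + N = -7 + N)
C(Y)*P = (-7 - 3)*(-7697/11651) = -10*(-7697/11651) = 76970/11651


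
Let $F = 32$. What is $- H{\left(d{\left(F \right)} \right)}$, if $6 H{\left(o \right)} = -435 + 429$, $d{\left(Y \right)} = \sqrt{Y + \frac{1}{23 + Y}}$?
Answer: $1$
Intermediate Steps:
$H{\left(o \right)} = -1$ ($H{\left(o \right)} = \frac{-435 + 429}{6} = \frac{1}{6} \left(-6\right) = -1$)
$- H{\left(d{\left(F \right)} \right)} = \left(-1\right) \left(-1\right) = 1$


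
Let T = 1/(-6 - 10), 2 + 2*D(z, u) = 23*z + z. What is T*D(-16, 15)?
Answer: 193/16 ≈ 12.063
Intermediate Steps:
D(z, u) = -1 + 12*z (D(z, u) = -1 + (23*z + z)/2 = -1 + (24*z)/2 = -1 + 12*z)
T = -1/16 (T = 1/(-16) = -1/16 ≈ -0.062500)
T*D(-16, 15) = -(-1 + 12*(-16))/16 = -(-1 - 192)/16 = -1/16*(-193) = 193/16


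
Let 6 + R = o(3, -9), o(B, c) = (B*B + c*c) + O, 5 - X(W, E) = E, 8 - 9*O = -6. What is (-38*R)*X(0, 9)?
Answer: 117040/9 ≈ 13004.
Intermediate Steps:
O = 14/9 (O = 8/9 - ⅑*(-6) = 8/9 + ⅔ = 14/9 ≈ 1.5556)
X(W, E) = 5 - E
o(B, c) = 14/9 + B² + c² (o(B, c) = (B*B + c*c) + 14/9 = (B² + c²) + 14/9 = 14/9 + B² + c²)
R = 770/9 (R = -6 + (14/9 + 3² + (-9)²) = -6 + (14/9 + 9 + 81) = -6 + 824/9 = 770/9 ≈ 85.556)
(-38*R)*X(0, 9) = (-38*770/9)*(5 - 1*9) = -29260*(5 - 9)/9 = -29260/9*(-4) = 117040/9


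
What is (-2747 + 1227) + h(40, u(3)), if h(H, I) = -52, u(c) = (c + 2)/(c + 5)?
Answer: -1572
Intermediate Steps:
u(c) = (2 + c)/(5 + c)
(-2747 + 1227) + h(40, u(3)) = (-2747 + 1227) - 52 = -1520 - 52 = -1572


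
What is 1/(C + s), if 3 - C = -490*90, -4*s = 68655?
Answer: 4/107757 ≈ 3.7121e-5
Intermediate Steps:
s = -68655/4 (s = -¼*68655 = -68655/4 ≈ -17164.)
C = 44103 (C = 3 - (-490)*90 = 3 - 1*(-44100) = 3 + 44100 = 44103)
1/(C + s) = 1/(44103 - 68655/4) = 1/(107757/4) = 4/107757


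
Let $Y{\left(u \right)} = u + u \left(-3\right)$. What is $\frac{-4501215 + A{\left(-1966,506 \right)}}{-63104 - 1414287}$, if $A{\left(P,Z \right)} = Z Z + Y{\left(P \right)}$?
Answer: $\frac{4241247}{1477391} \approx 2.8708$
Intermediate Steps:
$Y{\left(u \right)} = - 2 u$ ($Y{\left(u \right)} = u - 3 u = - 2 u$)
$A{\left(P,Z \right)} = Z^{2} - 2 P$ ($A{\left(P,Z \right)} = Z Z - 2 P = Z^{2} - 2 P$)
$\frac{-4501215 + A{\left(-1966,506 \right)}}{-63104 - 1414287} = \frac{-4501215 - \left(-3932 - 506^{2}\right)}{-63104 - 1414287} = \frac{-4501215 + \left(256036 + 3932\right)}{-1477391} = \left(-4501215 + 259968\right) \left(- \frac{1}{1477391}\right) = \left(-4241247\right) \left(- \frac{1}{1477391}\right) = \frac{4241247}{1477391}$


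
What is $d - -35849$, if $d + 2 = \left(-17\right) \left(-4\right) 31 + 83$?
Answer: $38038$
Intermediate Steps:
$d = 2189$ ($d = -2 + \left(\left(-17\right) \left(-4\right) 31 + 83\right) = -2 + \left(68 \cdot 31 + 83\right) = -2 + \left(2108 + 83\right) = -2 + 2191 = 2189$)
$d - -35849 = 2189 - -35849 = 2189 + 35849 = 38038$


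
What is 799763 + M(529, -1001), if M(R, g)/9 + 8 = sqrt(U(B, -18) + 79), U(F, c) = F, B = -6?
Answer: 799691 + 9*sqrt(73) ≈ 7.9977e+5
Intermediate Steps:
M(R, g) = -72 + 9*sqrt(73) (M(R, g) = -72 + 9*sqrt(-6 + 79) = -72 + 9*sqrt(73))
799763 + M(529, -1001) = 799763 + (-72 + 9*sqrt(73)) = 799691 + 9*sqrt(73)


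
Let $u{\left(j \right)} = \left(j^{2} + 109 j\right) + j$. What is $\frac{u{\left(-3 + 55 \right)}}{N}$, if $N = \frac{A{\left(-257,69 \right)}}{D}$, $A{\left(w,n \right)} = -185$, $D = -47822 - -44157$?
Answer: $\frac{6174792}{37} \approx 1.6689 \cdot 10^{5}$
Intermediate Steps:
$D = -3665$ ($D = -47822 + 44157 = -3665$)
$u{\left(j \right)} = j^{2} + 110 j$
$N = \frac{37}{733}$ ($N = - \frac{185}{-3665} = \left(-185\right) \left(- \frac{1}{3665}\right) = \frac{37}{733} \approx 0.050478$)
$\frac{u{\left(-3 + 55 \right)}}{N} = \frac{\left(-3 + 55\right) \left(110 + \left(-3 + 55\right)\right)}{\frac{37}{733}} = 52 \left(110 + 52\right) \frac{733}{37} = 52 \cdot 162 \cdot \frac{733}{37} = 8424 \cdot \frac{733}{37} = \frac{6174792}{37}$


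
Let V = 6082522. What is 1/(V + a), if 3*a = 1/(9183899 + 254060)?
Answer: 28313877/172219779757795 ≈ 1.6441e-7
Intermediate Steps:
a = 1/28313877 (a = 1/(3*(9183899 + 254060)) = (1/3)/9437959 = (1/3)*(1/9437959) = 1/28313877 ≈ 3.5318e-8)
1/(V + a) = 1/(6082522 + 1/28313877) = 1/(172219779757795/28313877) = 28313877/172219779757795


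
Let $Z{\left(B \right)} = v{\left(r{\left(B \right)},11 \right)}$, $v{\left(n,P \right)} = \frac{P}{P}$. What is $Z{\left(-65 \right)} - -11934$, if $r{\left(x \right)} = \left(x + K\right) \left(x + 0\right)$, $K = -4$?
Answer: $11935$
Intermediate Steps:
$r{\left(x \right)} = x \left(-4 + x\right)$ ($r{\left(x \right)} = \left(x - 4\right) \left(x + 0\right) = \left(-4 + x\right) x = x \left(-4 + x\right)$)
$v{\left(n,P \right)} = 1$
$Z{\left(B \right)} = 1$
$Z{\left(-65 \right)} - -11934 = 1 - -11934 = 1 + 11934 = 11935$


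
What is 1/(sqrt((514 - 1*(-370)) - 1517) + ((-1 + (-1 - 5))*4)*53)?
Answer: -1484/2202889 - I*sqrt(633)/2202889 ≈ -0.00067366 - 1.1421e-5*I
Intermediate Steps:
1/(sqrt((514 - 1*(-370)) - 1517) + ((-1 + (-1 - 5))*4)*53) = 1/(sqrt((514 + 370) - 1517) + ((-1 - 6)*4)*53) = 1/(sqrt(884 - 1517) - 7*4*53) = 1/(sqrt(-633) - 28*53) = 1/(I*sqrt(633) - 1484) = 1/(-1484 + I*sqrt(633))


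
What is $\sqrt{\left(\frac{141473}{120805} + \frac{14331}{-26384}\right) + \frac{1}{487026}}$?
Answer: $\frac{\sqrt{9089452164132980592915885}}{3804674710140} \approx 0.79241$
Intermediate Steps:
$\sqrt{\left(\frac{141473}{120805} + \frac{14331}{-26384}\right) + \frac{1}{487026}} = \sqrt{\left(141473 \cdot \frac{1}{120805} + 14331 \left(- \frac{1}{26384}\right)\right) + \frac{1}{487026}} = \sqrt{\left(\frac{141473}{120805} - \frac{843}{1552}\right) + \frac{1}{487026}} = \sqrt{\frac{117727481}{187489360} + \frac{1}{487026}} = \sqrt{\frac{28668265825433}{45656096521680}} = \frac{\sqrt{9089452164132980592915885}}{3804674710140}$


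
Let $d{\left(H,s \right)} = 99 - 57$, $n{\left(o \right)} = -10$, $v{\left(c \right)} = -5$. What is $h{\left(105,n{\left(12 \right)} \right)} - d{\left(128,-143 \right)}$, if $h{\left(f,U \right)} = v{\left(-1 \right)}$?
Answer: $-47$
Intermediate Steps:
$h{\left(f,U \right)} = -5$
$d{\left(H,s \right)} = 42$
$h{\left(105,n{\left(12 \right)} \right)} - d{\left(128,-143 \right)} = -5 - 42 = -47$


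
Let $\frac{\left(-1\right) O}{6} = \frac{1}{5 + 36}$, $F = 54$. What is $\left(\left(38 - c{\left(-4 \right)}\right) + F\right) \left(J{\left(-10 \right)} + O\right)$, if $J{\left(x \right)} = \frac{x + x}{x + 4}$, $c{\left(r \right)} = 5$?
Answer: $\frac{11368}{41} \approx 277.27$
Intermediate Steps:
$O = - \frac{6}{41}$ ($O = - \frac{6}{5 + 36} = - \frac{6}{41} \approx -0.14634$)
$J{\left(x \right)} = \frac{2 x}{4 + x}$
$\left(\left(38 - c{\left(-4 \right)}\right) + F\right) \left(J{\left(-10 \right)} + O\right) = \left(\left(38 - 5\right) + 54\right) \left(2 \left(-10\right) \frac{1}{4 - 10} - \frac{6}{41}\right) = \left(\left(38 - 5\right) + 54\right) \left(2 \left(-10\right) \frac{1}{-6} - \frac{6}{41}\right) = \left(33 + 54\right) \left(2 \left(-10\right) \left(- \frac{1}{6}\right) - \frac{6}{41}\right) = 87 \left(\frac{10}{3} - \frac{6}{41}\right) = 87 \cdot \frac{392}{123} = \frac{11368}{41}$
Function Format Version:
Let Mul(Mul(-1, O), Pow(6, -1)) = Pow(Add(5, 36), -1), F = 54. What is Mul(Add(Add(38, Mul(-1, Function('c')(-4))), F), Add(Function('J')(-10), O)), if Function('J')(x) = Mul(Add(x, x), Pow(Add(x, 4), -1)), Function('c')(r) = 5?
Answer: Rational(11368, 41) ≈ 277.27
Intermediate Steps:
O = Rational(-6, 41) (O = Mul(-6, Pow(Add(5, 36), -1)) = Mul(-6, Pow(41, -1)) = Mul(-6, Rational(1, 41)) = Rational(-6, 41) ≈ -0.14634)
Function('J')(x) = Mul(2, x, Pow(Add(4, x), -1)) (Function('J')(x) = Mul(Mul(2, x), Pow(Add(4, x), -1)) = Mul(2, x, Pow(Add(4, x), -1)))
Mul(Add(Add(38, Mul(-1, Function('c')(-4))), F), Add(Function('J')(-10), O)) = Mul(Add(Add(38, Mul(-1, 5)), 54), Add(Mul(2, -10, Pow(Add(4, -10), -1)), Rational(-6, 41))) = Mul(Add(Add(38, -5), 54), Add(Mul(2, -10, Pow(-6, -1)), Rational(-6, 41))) = Mul(Add(33, 54), Add(Mul(2, -10, Rational(-1, 6)), Rational(-6, 41))) = Mul(87, Add(Rational(10, 3), Rational(-6, 41))) = Mul(87, Rational(392, 123)) = Rational(11368, 41)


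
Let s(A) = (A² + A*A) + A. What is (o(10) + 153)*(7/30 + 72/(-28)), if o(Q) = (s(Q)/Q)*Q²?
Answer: -368741/70 ≈ -5267.7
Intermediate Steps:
s(A) = A + 2*A² (s(A) = (A² + A²) + A = 2*A² + A = A + 2*A²)
o(Q) = Q²*(1 + 2*Q) (o(Q) = ((Q*(1 + 2*Q))/Q)*Q² = (1 + 2*Q)*Q² = Q²*(1 + 2*Q))
(o(10) + 153)*(7/30 + 72/(-28)) = (10²*(1 + 2*10) + 153)*(7/30 + 72/(-28)) = (100*(1 + 20) + 153)*(7*(1/30) + 72*(-1/28)) = (100*21 + 153)*(7/30 - 18/7) = (2100 + 153)*(-491/210) = 2253*(-491/210) = -368741/70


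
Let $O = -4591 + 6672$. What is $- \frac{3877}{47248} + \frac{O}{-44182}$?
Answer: $- \frac{134808351}{1043755568} \approx -0.12916$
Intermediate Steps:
$O = 2081$
$- \frac{3877}{47248} + \frac{O}{-44182} = - \frac{3877}{47248} + \frac{2081}{-44182} = \left(-3877\right) \frac{1}{47248} + 2081 \left(- \frac{1}{44182}\right) = - \frac{3877}{47248} - \frac{2081}{44182} = - \frac{134808351}{1043755568}$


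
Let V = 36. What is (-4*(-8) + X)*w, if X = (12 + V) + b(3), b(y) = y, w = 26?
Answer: 2158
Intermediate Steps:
X = 51 (X = (12 + 36) + 3 = 48 + 3 = 51)
(-4*(-8) + X)*w = (-4*(-8) + 51)*26 = (32 + 51)*26 = 83*26 = 2158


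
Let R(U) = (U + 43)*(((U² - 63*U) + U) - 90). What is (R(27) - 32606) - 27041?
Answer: -132097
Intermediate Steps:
R(U) = (43 + U)*(-90 + U² - 62*U) (R(U) = (43 + U)*((U² - 62*U) - 90) = (43 + U)*(-90 + U² - 62*U))
(R(27) - 32606) - 27041 = ((-3870 + 27³ - 2756*27 - 19*27²) - 32606) - 27041 = ((-3870 + 19683 - 74412 - 19*729) - 32606) - 27041 = ((-3870 + 19683 - 74412 - 13851) - 32606) - 27041 = (-72450 - 32606) - 27041 = -105056 - 27041 = -132097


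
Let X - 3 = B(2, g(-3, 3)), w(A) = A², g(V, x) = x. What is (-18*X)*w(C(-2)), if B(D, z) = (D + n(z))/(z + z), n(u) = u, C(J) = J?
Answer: -276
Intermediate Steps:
B(D, z) = (D + z)/(2*z) (B(D, z) = (D + z)/(z + z) = (D + z)/((2*z)) = (D + z)*(1/(2*z)) = (D + z)/(2*z))
X = 23/6 (X = 3 + (½)*(2 + 3)/3 = 3 + (½)*(⅓)*5 = 3 + ⅚ = 23/6 ≈ 3.8333)
(-18*X)*w(C(-2)) = -18*23/6*(-2)² = -69*4 = -276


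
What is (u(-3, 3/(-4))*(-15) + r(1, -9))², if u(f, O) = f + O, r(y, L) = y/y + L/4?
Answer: 3025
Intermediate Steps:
r(y, L) = 1 + L/4 (r(y, L) = 1 + L*(¼) = 1 + L/4)
u(f, O) = O + f
(u(-3, 3/(-4))*(-15) + r(1, -9))² = ((3/(-4) - 3)*(-15) + (1 + (¼)*(-9)))² = ((3*(-¼) - 3)*(-15) + (1 - 9/4))² = ((-¾ - 3)*(-15) - 5/4)² = (-15/4*(-15) - 5/4)² = (225/4 - 5/4)² = 55² = 3025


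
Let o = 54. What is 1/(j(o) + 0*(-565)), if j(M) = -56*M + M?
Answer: -1/2970 ≈ -0.00033670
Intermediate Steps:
j(M) = -55*M
1/(j(o) + 0*(-565)) = 1/(-55*54 + 0*(-565)) = 1/(-2970 + 0) = 1/(-2970) = -1/2970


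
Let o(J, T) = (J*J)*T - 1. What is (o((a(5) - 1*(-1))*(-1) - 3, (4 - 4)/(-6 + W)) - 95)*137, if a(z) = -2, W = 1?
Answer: -13152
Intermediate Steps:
o(J, T) = -1 + T*J² (o(J, T) = J²*T - 1 = T*J² - 1 = -1 + T*J²)
(o((a(5) - 1*(-1))*(-1) - 3, (4 - 4)/(-6 + W)) - 95)*137 = ((-1 + ((4 - 4)/(-6 + 1))*((-2 - 1*(-1))*(-1) - 3)²) - 95)*137 = ((-1 + (0/(-5))*((-2 + 1)*(-1) - 3)²) - 95)*137 = ((-1 + (0*(-⅕))*(-1*(-1) - 3)²) - 95)*137 = ((-1 + 0*(1 - 3)²) - 95)*137 = ((-1 + 0*(-2)²) - 95)*137 = ((-1 + 0*4) - 95)*137 = ((-1 + 0) - 95)*137 = (-1 - 95)*137 = -96*137 = -13152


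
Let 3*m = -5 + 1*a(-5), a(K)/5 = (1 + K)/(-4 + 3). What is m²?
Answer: 25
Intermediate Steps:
a(K) = -5 - 5*K (a(K) = 5*((1 + K)/(-4 + 3)) = 5*((1 + K)/(-1)) = 5*((1 + K)*(-1)) = 5*(-1 - K) = -5 - 5*K)
m = 5 (m = (-5 + 1*(-5 - 5*(-5)))/3 = (-5 + 1*(-5 + 25))/3 = (-5 + 1*20)/3 = (-5 + 20)/3 = (⅓)*15 = 5)
m² = 5² = 25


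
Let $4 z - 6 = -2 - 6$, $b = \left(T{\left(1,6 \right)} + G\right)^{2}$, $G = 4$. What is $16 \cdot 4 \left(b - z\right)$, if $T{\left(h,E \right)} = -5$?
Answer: $96$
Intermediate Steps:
$b = 1$ ($b = \left(-5 + 4\right)^{2} = \left(-1\right)^{2} = 1$)
$z = - \frac{1}{2}$ ($z = \frac{3}{2} + \frac{-2 - 6}{4} = \frac{3}{2} + \frac{1}{4} \left(-8\right) = \frac{3}{2} - 2 = - \frac{1}{2} \approx -0.5$)
$16 \cdot 4 \left(b - z\right) = 16 \cdot 4 \left(1 - - \frac{1}{2}\right) = 64 \left(1 + \frac{1}{2}\right) = 64 \cdot \frac{3}{2} = 96$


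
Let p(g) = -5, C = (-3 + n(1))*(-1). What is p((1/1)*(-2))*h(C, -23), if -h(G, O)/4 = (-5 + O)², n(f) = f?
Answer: 15680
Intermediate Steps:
C = 2 (C = (-3 + 1)*(-1) = -2*(-1) = 2)
h(G, O) = -4*(-5 + O)²
p((1/1)*(-2))*h(C, -23) = -(-20)*(-5 - 23)² = -(-20)*(-28)² = -(-20)*784 = -5*(-3136) = 15680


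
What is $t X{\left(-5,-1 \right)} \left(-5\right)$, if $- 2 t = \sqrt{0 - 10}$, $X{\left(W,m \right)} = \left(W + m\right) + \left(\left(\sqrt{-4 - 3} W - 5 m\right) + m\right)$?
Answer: $\frac{25 \sqrt{70}}{2} - 5 i \sqrt{10} \approx 104.58 - 15.811 i$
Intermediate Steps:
$X{\left(W,m \right)} = W - 3 m + i W \sqrt{7}$ ($X{\left(W,m \right)} = \left(W + m\right) + \left(\left(\sqrt{-7} W - 5 m\right) + m\right) = \left(W + m\right) + \left(\left(i \sqrt{7} W - 5 m\right) + m\right) = \left(W + m\right) + \left(\left(i W \sqrt{7} - 5 m\right) + m\right) = \left(W + m\right) + \left(\left(- 5 m + i W \sqrt{7}\right) + m\right) = \left(W + m\right) + \left(- 4 m + i W \sqrt{7}\right) = W - 3 m + i W \sqrt{7}$)
$t = - \frac{i \sqrt{10}}{2}$ ($t = - \frac{\sqrt{0 - 10}}{2} = - \frac{\sqrt{-10}}{2} = - \frac{i \sqrt{10}}{2} \approx - 1.5811 i$)
$t X{\left(-5,-1 \right)} \left(-5\right) = - \frac{i \sqrt{10}}{2} \left(-5 - -3 + i \left(-5\right) \sqrt{7}\right) \left(-5\right) = - \frac{i \sqrt{10}}{2} \left(-5 + 3 - 5 i \sqrt{7}\right) \left(-5\right) = - \frac{i \sqrt{10}}{2} \left(-2 - 5 i \sqrt{7}\right) \left(-5\right) = - \frac{i \sqrt{10} \left(-2 - 5 i \sqrt{7}\right)}{2} \left(-5\right) = \frac{5 i \sqrt{10} \left(-2 - 5 i \sqrt{7}\right)}{2}$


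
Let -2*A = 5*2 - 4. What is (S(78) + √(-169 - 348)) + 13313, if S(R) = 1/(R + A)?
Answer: 998476/75 + I*√517 ≈ 13313.0 + 22.738*I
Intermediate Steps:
A = -3 (A = -(5*2 - 4)/2 = -(10 - 4)/2 = -½*6 = -3)
S(R) = 1/(-3 + R) (S(R) = 1/(R - 3) = 1/(-3 + R))
(S(78) + √(-169 - 348)) + 13313 = (1/(-3 + 78) + √(-169 - 348)) + 13313 = (1/75 + √(-517)) + 13313 = (1/75 + I*√517) + 13313 = 998476/75 + I*√517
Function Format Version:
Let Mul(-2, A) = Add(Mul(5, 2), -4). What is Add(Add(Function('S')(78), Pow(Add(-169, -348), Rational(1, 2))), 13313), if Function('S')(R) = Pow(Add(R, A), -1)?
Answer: Add(Rational(998476, 75), Mul(I, Pow(517, Rational(1, 2)))) ≈ Add(13313., Mul(22.738, I))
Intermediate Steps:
A = -3 (A = Mul(Rational(-1, 2), Add(Mul(5, 2), -4)) = Mul(Rational(-1, 2), Add(10, -4)) = Mul(Rational(-1, 2), 6) = -3)
Function('S')(R) = Pow(Add(-3, R), -1) (Function('S')(R) = Pow(Add(R, -3), -1) = Pow(Add(-3, R), -1))
Add(Add(Function('S')(78), Pow(Add(-169, -348), Rational(1, 2))), 13313) = Add(Add(Pow(Add(-3, 78), -1), Pow(Add(-169, -348), Rational(1, 2))), 13313) = Add(Add(Pow(75, -1), Pow(-517, Rational(1, 2))), 13313) = Add(Add(Rational(1, 75), Mul(I, Pow(517, Rational(1, 2)))), 13313) = Add(Rational(998476, 75), Mul(I, Pow(517, Rational(1, 2))))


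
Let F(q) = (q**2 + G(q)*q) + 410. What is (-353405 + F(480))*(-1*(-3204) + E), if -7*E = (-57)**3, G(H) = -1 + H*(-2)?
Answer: -121224711375/7 ≈ -1.7318e+10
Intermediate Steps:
G(H) = -1 - 2*H
F(q) = 410 + q**2 + q*(-1 - 2*q) (F(q) = (q**2 + (-1 - 2*q)*q) + 410 = (q**2 + q*(-1 - 2*q)) + 410 = 410 + q**2 + q*(-1 - 2*q))
E = 185193/7 (E = -1/7*(-57)**3 = -1/7*(-185193) = 185193/7 ≈ 26456.)
(-353405 + F(480))*(-1*(-3204) + E) = (-353405 + (410 - 1*480 - 1*480**2))*(-1*(-3204) + 185193/7) = (-353405 + (410 - 480 - 1*230400))*(3204 + 185193/7) = (-353405 + (410 - 480 - 230400))*(207621/7) = (-353405 - 230470)*(207621/7) = -583875*207621/7 = -121224711375/7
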